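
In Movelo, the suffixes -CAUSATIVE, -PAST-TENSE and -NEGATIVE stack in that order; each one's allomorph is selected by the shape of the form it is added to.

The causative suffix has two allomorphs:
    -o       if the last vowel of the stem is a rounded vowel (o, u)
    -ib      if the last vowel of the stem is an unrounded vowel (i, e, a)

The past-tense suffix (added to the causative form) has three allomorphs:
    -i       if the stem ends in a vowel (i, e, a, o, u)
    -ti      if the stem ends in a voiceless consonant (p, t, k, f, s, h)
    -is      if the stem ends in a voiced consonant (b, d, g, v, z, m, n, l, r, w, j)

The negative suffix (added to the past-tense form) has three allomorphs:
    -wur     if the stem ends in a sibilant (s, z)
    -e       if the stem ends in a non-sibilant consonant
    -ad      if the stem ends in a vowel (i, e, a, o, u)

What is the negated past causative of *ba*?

*ba* — last vowel /a/ (an unrounded vowel) → -ib → *baib*.
The final sound of the causative form *baib* is /b/, which is a voiced consonant, so the past-tense suffix is -is, giving *baibis*.
The past-tense form *baibis*: final sound = /s/, a sibilant → -wur → *baibiswur*.

baibiswur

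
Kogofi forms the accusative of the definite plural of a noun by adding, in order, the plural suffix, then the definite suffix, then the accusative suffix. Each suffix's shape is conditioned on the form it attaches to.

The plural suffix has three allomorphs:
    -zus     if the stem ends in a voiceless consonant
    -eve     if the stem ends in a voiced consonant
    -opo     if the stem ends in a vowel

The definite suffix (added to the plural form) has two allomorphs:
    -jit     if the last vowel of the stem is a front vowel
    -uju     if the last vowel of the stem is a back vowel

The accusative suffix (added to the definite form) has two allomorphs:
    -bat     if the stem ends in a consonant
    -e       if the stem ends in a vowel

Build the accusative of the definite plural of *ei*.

eiopoujue

The final sound of *ei* is /i/, which is a vowel, so the plural suffix is -opo, giving *eiopo*.
The last vowel of the plural form *eiopo* is /o/, which is a back vowel, so the definite suffix is -uju, giving *eiopouju*.
The final sound of the definite form *eiopouju* is /u/, which is a vowel, so the accusative suffix is -e, giving *eiopoujue*.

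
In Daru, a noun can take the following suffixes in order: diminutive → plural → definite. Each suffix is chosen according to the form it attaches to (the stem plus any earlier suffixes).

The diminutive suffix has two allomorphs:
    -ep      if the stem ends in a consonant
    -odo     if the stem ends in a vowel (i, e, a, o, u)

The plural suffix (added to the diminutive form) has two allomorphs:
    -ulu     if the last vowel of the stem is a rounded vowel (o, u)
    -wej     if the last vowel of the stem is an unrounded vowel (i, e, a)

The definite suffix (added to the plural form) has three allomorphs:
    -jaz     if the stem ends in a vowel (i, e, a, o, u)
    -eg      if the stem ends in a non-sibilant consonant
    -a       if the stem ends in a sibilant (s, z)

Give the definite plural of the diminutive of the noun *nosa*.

nosaodoulujaz

The final sound of *nosa* is /a/, which is a vowel, so the diminutive suffix is -odo, giving *nosaodo*.
Since the last vowel of the diminutive form *nosaodo* is /o/ (a rounded vowel), it takes -ulu, giving *nosaodoulu*.
Since the final sound of the plural form *nosaodoulu* is /u/ (a vowel), it takes -jaz, giving *nosaodoulujaz*.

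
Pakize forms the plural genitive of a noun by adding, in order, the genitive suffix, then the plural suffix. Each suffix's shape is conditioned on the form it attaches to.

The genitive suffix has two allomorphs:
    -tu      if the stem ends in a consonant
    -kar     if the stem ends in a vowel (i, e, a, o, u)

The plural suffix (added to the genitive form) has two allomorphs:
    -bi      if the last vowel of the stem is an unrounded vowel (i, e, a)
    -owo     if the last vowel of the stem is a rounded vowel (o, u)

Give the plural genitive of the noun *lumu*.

lumukarbi

*lumu*: final sound = /u/, a vowel → -kar → *lumukar*.
The genitive form *lumukar*: last vowel = /a/, an unrounded vowel → -bi → *lumukarbi*.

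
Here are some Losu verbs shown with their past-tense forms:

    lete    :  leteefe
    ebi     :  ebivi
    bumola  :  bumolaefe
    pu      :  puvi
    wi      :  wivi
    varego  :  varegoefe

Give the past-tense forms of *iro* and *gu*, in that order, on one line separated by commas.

Looking at the last vowel of each stem: -vi when the last vowel of the stem is a high vowel (*ebi*, *pu*, *wi*); -efe when the last vowel of the stem is a non-high vowel (*lete*, *bumola*, *varego*).
*iro* — last vowel /o/ (a non-high vowel) → -efe → *iroefe*.
*gu* — last vowel /u/ (a high vowel) → -vi → *guvi*.

iroefe, guvi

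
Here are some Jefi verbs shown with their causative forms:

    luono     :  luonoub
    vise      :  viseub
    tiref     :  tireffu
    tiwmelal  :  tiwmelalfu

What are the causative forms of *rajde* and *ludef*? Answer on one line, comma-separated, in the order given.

rajdeub, ludeffu

The pattern is consonant vs. vowel: -fu when the stem ends in a consonant (*tiref*, *tiwmelal*); -ub when the stem ends in a vowel (*luono*, *vise*).
*rajde* — final sound /e/ (a vowel) → -ub → *rajdeub*.
*ludef*: final sound = /f/, a consonant → -fu → *ludeffu*.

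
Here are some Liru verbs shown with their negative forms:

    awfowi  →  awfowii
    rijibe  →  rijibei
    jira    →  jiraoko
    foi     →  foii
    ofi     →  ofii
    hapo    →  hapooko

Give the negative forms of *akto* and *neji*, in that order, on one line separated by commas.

The alternation tracks the last vowel of the stem — -i when the last vowel of the stem is a front vowel (*awfowi*, *rijibe*, *foi*, *ofi*); -oko when the last vowel of the stem is a back vowel (*jira*, *hapo*).
Since the last vowel of *akto* is /o/ (a back vowel), it takes -oko, giving *aktooko*.
The last vowel of *neji* is /i/, which is a front vowel, so the suffix is -i, giving *nejii*.

aktooko, nejii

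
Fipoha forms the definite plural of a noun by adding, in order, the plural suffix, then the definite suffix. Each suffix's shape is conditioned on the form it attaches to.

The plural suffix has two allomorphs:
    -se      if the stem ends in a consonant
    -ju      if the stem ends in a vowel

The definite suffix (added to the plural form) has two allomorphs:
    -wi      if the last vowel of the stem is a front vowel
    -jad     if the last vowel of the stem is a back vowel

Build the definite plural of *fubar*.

The final sound of *fubar* is /r/, which is a consonant, so the plural suffix is -se, giving *fubarse*.
The plural form *fubarse*: last vowel = /e/, a front vowel → -wi → *fubarsewi*.

fubarsewi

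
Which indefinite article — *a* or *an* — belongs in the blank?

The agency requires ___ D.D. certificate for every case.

a

The indefinite article is chosen by the initial *sound* of the following word, not its spelling.
The initialism *D.D.* is read letter by letter; the first letter, D, is pronounced /diː/, which begins with a consonant sound.
So the article is *a*: The agency requires a D.D. certificate for every case.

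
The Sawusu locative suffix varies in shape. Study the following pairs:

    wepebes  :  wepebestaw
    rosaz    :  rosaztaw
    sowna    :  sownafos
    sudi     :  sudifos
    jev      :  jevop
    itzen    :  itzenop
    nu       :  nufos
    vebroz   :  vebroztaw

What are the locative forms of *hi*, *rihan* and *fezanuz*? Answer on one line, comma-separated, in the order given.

hifos, rihanop, fezanuztaw

Looking at the final sound of each stem: -taw when the stem ends in a sibilant (*wepebes*, *rosaz*, *vebroz*); -op when the stem ends in a non-sibilant consonant (*jev*, *itzen*); -fos when the stem ends in a vowel (*sowna*, *sudi*, *nu*).
*hi*: final sound = /i/, a vowel → -fos → *hifos*.
*rihan* — final sound /n/ (a non-sibilant consonant) → -op → *rihanop*.
Since the final sound of *fezanuz* is /z/ (a sibilant), it takes -taw, giving *fezanuztaw*.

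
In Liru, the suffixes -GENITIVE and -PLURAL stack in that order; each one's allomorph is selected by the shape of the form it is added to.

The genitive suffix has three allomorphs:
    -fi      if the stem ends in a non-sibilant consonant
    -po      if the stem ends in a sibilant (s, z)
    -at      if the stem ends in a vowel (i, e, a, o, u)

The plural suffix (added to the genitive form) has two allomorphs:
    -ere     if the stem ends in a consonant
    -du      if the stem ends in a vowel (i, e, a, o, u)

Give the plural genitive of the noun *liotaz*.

liotazpodu

*liotaz*: final sound = /z/, a sibilant → -po → *liotazpo*.
The genitive form *liotazpo*: final sound = /o/, a vowel → -du → *liotazpodu*.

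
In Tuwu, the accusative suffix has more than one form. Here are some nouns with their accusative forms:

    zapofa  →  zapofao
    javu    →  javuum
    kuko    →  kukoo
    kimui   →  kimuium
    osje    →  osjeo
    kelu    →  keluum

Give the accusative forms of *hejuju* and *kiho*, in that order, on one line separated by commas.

The suffix is conditioned by the last vowel: -um when the last vowel of the stem is a high vowel (*javu*, *kimui*, *kelu*); -o when the last vowel of the stem is a non-high vowel (*zapofa*, *kuko*, *osje*).
*hejuju*: last vowel = /u/, a high vowel → -um → *hejujuum*.
Since the last vowel of *kiho* is /o/ (a non-high vowel), it takes -o, giving *kihoo*.

hejujuum, kihoo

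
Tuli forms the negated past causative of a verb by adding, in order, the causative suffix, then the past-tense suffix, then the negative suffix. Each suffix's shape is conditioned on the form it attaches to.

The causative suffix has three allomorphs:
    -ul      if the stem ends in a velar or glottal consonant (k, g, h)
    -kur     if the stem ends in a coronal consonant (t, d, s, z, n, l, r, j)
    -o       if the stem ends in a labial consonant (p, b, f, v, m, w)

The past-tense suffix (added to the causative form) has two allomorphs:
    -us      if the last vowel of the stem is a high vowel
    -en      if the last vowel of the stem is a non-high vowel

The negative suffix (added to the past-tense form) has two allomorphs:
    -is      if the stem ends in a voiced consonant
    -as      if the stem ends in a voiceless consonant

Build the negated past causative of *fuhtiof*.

Since the final consonant of *fuhtiof* is /f/ (labial), it takes -o, giving *fuhtiofo*.
The last vowel of the causative form *fuhtiofo* is /o/, which is a non-high vowel, so the past-tense suffix is -en, giving *fuhtiofoen*.
Since the final consonant of the past-tense form *fuhtiofoen* is /n/ (voiced), it takes -is, giving *fuhtiofoenis*.

fuhtiofoenis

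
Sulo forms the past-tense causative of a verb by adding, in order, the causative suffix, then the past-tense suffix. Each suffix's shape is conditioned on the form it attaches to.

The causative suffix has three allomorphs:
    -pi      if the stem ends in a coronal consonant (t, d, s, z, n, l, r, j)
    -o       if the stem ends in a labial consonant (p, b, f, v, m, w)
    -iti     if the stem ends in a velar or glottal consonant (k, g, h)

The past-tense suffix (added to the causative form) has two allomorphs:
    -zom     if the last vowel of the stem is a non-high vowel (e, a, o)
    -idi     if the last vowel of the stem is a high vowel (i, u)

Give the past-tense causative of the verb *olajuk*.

olajukitiidi

The final consonant of *olajuk* is /k/, which is velar/glottal, so the causative suffix is -iti, giving *olajukiti*.
The causative form *olajukiti* — last vowel /i/ (a high vowel) → -idi → *olajukitiidi*.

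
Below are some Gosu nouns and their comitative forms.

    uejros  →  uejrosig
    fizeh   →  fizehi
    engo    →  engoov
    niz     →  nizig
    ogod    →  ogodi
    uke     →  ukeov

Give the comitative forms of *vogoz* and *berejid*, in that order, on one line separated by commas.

vogozig, berejidi

The suffix is conditioned by the final sound: -ig when the stem ends in a sibilant (*uejros*, *niz*); -i when the stem ends in a non-sibilant consonant (*fizeh*, *ogod*); -ov when the stem ends in a vowel (*engo*, *uke*).
The final sound of *vogoz* is /z/, which is a sibilant, so the suffix is -ig, giving *vogozig*.
Since the final sound of *berejid* is /d/ (a non-sibilant consonant), it takes -i, giving *berejidi*.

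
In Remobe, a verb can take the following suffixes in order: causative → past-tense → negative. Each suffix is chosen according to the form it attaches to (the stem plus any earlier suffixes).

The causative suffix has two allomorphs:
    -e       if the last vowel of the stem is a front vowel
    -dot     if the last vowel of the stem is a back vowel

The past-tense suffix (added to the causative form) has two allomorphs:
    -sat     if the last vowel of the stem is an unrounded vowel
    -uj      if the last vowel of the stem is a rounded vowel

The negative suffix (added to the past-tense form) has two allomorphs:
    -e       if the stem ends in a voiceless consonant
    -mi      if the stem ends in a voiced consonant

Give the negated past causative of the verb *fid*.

*fid* — last vowel /i/ (a front vowel) → -e → *fide*.
The last vowel of the causative form *fide* is /e/, which is an unrounded vowel, so the past-tense suffix is -sat, giving *fidesat*.
The past-tense form *fidesat*: final consonant = /t/, voiceless → -e → *fidesate*.

fidesate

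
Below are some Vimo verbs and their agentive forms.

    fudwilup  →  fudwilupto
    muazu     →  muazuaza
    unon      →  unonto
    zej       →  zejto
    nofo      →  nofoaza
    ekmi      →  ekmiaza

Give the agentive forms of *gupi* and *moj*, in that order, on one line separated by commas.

gupiaza, mojto

The alternation tracks the final sound of the stem — -to when the stem ends in a consonant (*fudwilup*, *unon*, *zej*); -aza when the stem ends in a vowel (*muazu*, *nofo*, *ekmi*).
*gupi*: final sound = /i/, a vowel → -aza → *gupiaza*.
The final sound of *moj* is /j/, which is a consonant, so the suffix is -to, giving *mojto*.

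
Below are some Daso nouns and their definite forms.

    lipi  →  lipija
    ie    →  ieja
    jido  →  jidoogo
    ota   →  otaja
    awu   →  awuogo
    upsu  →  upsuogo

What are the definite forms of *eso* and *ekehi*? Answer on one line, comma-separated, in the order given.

The suffix is conditioned by the last vowel: -ogo when the last vowel of the stem is a rounded vowel (*jido*, *awu*, *upsu*); -ja when the last vowel of the stem is an unrounded vowel (*lipi*, *ie*, *ota*).
*eso* — last vowel /o/ (a rounded vowel) → -ogo → *esoogo*.
*ekehi*: last vowel = /i/, an unrounded vowel → -ja → *ekehija*.

esoogo, ekehija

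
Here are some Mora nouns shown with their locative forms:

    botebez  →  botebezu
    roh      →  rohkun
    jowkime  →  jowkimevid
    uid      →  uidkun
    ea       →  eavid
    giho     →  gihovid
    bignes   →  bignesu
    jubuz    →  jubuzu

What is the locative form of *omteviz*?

The alternation tracks the final sound of the stem — -u when the stem ends in a sibilant (*botebez*, *bignes*, *jubuz*); -kun when the stem ends in a non-sibilant consonant (*roh*, *uid*); -vid when the stem ends in a vowel (*jowkime*, *ea*, *giho*).
*omteviz*: final sound = /z/, a sibilant → -u → *omtevizu*.

omtevizu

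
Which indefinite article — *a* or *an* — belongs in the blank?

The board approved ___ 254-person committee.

The indefinite article is chosen by the initial *sound* of the following word, not its spelling.
The number *254* is spoken "two hundred …", beginning with /tuː/ — a consonant sound.
So the article is *a*: The board approved a 254-person committee.

a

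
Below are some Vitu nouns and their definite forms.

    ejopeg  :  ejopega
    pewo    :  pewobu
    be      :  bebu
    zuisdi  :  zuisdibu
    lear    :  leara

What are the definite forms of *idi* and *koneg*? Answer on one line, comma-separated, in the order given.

Looking at the final sound of each stem: -a when the stem ends in a consonant (*ejopeg*, *lear*); -bu when the stem ends in a vowel (*pewo*, *be*, *zuisdi*).
The final sound of *idi* is /i/, which is a vowel, so the suffix is -bu, giving *idibu*.
The final sound of *koneg* is /g/, which is a consonant, so the suffix is -a, giving *konega*.

idibu, konega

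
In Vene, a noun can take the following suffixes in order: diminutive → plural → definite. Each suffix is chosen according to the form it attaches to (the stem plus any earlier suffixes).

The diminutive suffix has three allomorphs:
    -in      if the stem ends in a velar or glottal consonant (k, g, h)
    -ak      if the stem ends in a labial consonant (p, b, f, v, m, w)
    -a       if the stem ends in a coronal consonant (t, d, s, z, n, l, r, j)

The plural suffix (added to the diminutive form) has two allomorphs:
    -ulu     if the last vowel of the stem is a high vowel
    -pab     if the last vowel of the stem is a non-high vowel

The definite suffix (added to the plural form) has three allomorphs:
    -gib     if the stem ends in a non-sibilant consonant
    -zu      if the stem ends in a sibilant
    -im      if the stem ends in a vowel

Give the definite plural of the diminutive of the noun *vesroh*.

vesrohinuluim

*vesroh* — final consonant /h/ (velar/glottal) → -in → *vesrohin*.
The diminutive form *vesrohin* — last vowel /i/ (a high vowel) → -ulu → *vesrohinulu*.
The final sound of the plural form *vesrohinulu* is /u/, which is a vowel, so the definite suffix is -im, giving *vesrohinuluim*.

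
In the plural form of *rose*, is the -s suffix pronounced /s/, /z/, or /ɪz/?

The stem *rose* ends in a sibilant (/s, z, ʃ, ʒ, tʃ, dʒ/).
The plural suffix surfaces as /ɪz/ after sibilants, /s/ after other voiceless consonants, and /z/ after other voiced sounds.
So the plural -s on *rose* is pronounced /ɪz/.

/ɪz/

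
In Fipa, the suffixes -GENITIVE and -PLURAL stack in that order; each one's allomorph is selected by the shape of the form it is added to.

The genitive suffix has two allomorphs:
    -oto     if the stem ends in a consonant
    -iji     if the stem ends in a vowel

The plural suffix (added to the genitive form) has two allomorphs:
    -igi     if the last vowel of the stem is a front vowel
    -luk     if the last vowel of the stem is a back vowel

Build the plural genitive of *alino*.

*alino*: final sound = /o/, a vowel → -iji → *alinoiji*.
The genitive form *alinoiji*: last vowel = /i/, a front vowel → -igi → *alinoijiigi*.

alinoijiigi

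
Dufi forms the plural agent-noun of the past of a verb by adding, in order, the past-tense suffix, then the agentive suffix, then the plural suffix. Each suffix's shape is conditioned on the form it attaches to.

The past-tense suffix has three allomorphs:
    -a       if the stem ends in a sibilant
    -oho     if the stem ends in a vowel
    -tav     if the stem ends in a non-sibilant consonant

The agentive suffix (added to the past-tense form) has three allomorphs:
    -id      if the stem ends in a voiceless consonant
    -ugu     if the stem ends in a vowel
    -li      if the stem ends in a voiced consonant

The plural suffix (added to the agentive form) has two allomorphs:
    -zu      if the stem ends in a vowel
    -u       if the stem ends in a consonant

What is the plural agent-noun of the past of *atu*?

atuohouguzu

*atu*: final sound = /u/, a vowel → -oho → *atuoho*.
The past-tense form *atuoho* — final sound /o/ (a vowel) → -ugu → *atuohougu*.
Since the final sound of the agentive form *atuohougu* is /u/ (a vowel), it takes -zu, giving *atuohouguzu*.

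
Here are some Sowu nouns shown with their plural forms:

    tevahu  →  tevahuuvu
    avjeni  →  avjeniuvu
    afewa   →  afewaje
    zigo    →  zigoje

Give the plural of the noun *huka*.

The alternation tracks the last vowel of the stem — -uvu when the last vowel of the stem is a high vowel (*tevahu*, *avjeni*); -je when the last vowel of the stem is a non-high vowel (*afewa*, *zigo*).
*huka* — last vowel /a/ (a non-high vowel) → -je → *hukaje*.

hukaje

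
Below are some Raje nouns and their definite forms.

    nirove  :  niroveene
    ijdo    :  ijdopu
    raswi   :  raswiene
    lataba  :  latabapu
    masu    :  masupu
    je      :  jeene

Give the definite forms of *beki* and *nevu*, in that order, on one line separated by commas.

bekiene, nevupu

The alternation tracks the last vowel of the stem — -ene when the last vowel of the stem is a front vowel (*nirove*, *raswi*, *je*); -pu when the last vowel of the stem is a back vowel (*ijdo*, *lataba*, *masu*).
*beki* — last vowel /i/ (a front vowel) → -ene → *bekiene*.
*nevu* — last vowel /u/ (a back vowel) → -pu → *nevupu*.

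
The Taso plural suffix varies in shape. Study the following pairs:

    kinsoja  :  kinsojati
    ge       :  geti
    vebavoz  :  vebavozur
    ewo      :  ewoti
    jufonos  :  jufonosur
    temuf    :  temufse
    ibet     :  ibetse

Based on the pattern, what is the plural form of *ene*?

eneti

Looking at the final sound of each stem: -ur when the stem ends in a sibilant (*vebavoz*, *jufonos*); -se when the stem ends in a non-sibilant consonant (*temuf*, *ibet*); -ti when the stem ends in a vowel (*kinsoja*, *ge*, *ewo*).
*ene* — final sound /e/ (a vowel) → -ti → *eneti*.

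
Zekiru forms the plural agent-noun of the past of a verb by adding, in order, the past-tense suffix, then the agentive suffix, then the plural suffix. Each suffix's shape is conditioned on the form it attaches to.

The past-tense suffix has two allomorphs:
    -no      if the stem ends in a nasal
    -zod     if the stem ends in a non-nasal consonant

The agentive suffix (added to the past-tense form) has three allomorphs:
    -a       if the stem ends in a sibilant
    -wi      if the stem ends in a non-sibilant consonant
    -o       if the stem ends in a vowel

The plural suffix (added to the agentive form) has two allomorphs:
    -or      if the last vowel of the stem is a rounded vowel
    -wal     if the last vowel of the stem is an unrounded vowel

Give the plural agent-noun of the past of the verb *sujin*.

sujinnooor

The final consonant of *sujin* is /n/, which is a nasal, so the past-tense suffix is -no, giving *sujinno*.
Since the final sound of the past-tense form *sujinno* is /o/ (a vowel), it takes -o, giving *sujinnoo*.
The last vowel of the agentive form *sujinnoo* is /o/, which is a rounded vowel, so the plural suffix is -or, giving *sujinnooor*.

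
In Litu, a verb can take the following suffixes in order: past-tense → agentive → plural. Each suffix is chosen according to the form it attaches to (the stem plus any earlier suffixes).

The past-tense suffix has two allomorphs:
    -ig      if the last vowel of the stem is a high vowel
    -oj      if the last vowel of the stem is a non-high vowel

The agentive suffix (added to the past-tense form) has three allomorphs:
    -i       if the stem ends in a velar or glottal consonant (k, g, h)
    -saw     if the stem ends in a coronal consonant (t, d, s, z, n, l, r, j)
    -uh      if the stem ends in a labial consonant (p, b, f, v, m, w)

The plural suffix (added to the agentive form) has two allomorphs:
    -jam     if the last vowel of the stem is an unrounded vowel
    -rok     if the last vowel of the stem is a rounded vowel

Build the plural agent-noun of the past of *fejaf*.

fejafojsawjam

The last vowel of *fejaf* is /a/, which is a non-high vowel, so the past-tense suffix is -oj, giving *fejafoj*.
The final consonant of the past-tense form *fejafoj* is /j/, which is coronal, so the agentive suffix is -saw, giving *fejafojsaw*.
The last vowel of the agentive form *fejafojsaw* is /a/, which is an unrounded vowel, so the plural suffix is -jam, giving *fejafojsawjam*.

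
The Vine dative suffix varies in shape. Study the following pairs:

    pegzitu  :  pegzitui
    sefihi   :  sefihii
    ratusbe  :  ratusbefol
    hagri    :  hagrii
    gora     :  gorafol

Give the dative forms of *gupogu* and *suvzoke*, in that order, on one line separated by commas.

The pattern is height harmony: -i when the last vowel of the stem is a high vowel (*pegzitu*, *sefihi*, *hagri*); -fol when the last vowel of the stem is a non-high vowel (*ratusbe*, *gora*).
The last vowel of *gupogu* is /u/, which is a high vowel, so the suffix is -i, giving *gupogui*.
The last vowel of *suvzoke* is /e/, which is a non-high vowel, so the suffix is -fol, giving *suvzokefol*.

gupogui, suvzokefol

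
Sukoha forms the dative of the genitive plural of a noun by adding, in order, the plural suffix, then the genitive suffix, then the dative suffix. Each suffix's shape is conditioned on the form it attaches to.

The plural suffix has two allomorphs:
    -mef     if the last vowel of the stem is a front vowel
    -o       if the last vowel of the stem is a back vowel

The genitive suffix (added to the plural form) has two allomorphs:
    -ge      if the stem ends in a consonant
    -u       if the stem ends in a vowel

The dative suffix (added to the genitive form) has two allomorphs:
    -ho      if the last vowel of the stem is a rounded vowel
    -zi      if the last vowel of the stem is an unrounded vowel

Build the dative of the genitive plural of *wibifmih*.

wibifmihmefgezi

*wibifmih*: last vowel = /i/, a front vowel → -mef → *wibifmihmef*.
The plural form *wibifmihmef* — final sound /f/ (a consonant) → -ge → *wibifmihmefge*.
The last vowel of the genitive form *wibifmihmefge* is /e/, which is an unrounded vowel, so the dative suffix is -zi, giving *wibifmihmefgezi*.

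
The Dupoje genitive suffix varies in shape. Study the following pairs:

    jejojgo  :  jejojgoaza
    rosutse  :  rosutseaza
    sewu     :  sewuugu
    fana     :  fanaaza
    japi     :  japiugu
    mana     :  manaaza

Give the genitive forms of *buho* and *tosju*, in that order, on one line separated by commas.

buhoaza, tosjuugu

Looking at the last vowel of each stem: -ugu when the last vowel of the stem is a high vowel (*sewu*, *japi*); -aza when the last vowel of the stem is a non-high vowel (*jejojgo*, *rosutse*, *fana*, *mana*).
The last vowel of *buho* is /o/, which is a non-high vowel, so the suffix is -aza, giving *buhoaza*.
*tosju*: last vowel = /u/, a high vowel → -ugu → *tosjuugu*.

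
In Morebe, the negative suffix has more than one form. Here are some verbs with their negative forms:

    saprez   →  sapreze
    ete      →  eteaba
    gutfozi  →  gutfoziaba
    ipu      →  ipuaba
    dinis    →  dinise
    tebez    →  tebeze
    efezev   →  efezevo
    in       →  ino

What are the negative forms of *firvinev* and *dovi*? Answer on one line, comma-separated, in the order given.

firvinevo, doviaba

Looking at the final sound of each stem: -e when the stem ends in a sibilant (*saprez*, *dinis*, *tebez*); -o when the stem ends in a non-sibilant consonant (*efezev*, *in*); -aba when the stem ends in a vowel (*ete*, *gutfozi*, *ipu*).
*firvinev*: final sound = /v/, a non-sibilant consonant → -o → *firvinevo*.
The final sound of *dovi* is /i/, which is a vowel, so the suffix is -aba, giving *doviaba*.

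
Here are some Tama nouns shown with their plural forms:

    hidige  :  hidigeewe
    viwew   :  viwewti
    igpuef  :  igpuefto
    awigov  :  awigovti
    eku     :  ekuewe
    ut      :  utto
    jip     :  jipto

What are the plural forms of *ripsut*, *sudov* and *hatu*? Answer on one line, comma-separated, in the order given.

ripsutto, sudovti, hatuewe

The pattern is voicing of the final sound: -to when the stem ends in a voiceless consonant (*igpuef*, *ut*, *jip*); -ti when the stem ends in a voiced consonant (*viwew*, *awigov*); -ewe when the stem ends in a vowel (*hidige*, *eku*).
Since the final sound of *ripsut* is /t/ (a voiceless consonant), it takes -to, giving *ripsutto*.
*sudov* — final sound /v/ (a voiced consonant) → -ti → *sudovti*.
*hatu*: final sound = /u/, a vowel → -ewe → *hatuewe*.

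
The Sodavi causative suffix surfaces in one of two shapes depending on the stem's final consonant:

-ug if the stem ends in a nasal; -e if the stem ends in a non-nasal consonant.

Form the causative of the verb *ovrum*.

ovrumug

*ovrum*: final consonant = /m/, a nasal → -ug → *ovrumug*.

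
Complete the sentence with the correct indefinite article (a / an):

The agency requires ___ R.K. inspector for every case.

an

The indefinite article is chosen by the initial *sound* of the following word, not its spelling.
The initialism *R.K.* is read letter by letter; the first letter, R, is pronounced /ɑr/, which begins with a vowel sound.
So the article is *an*: The agency requires an R.K. inspector for every case.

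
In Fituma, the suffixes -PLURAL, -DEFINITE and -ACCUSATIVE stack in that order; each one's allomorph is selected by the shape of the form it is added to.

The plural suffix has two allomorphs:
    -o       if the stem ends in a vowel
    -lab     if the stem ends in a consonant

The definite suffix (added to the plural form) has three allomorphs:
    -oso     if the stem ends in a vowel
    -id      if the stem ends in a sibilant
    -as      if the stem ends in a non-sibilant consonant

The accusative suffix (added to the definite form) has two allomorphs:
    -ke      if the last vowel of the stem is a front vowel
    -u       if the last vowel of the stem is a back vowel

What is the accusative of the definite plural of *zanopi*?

The final sound of *zanopi* is /i/, which is a vowel, so the plural suffix is -o, giving *zanopio*.
The final sound of the plural form *zanopio* is /o/, which is a vowel, so the definite suffix is -oso, giving *zanopiooso*.
The definite form *zanopiooso* — last vowel /o/ (a back vowel) → -u → *zanopioosou*.

zanopioosou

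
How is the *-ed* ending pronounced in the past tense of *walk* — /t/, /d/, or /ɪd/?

/t/

The stem *walk* ends in a voiceless consonant other than /t/.
The -ed suffix is realized as /ɪd/ after /t, d/; as /t/ after other voiceless consonants; and as /d/ after other voiced sounds.
So -ed on *walk* is pronounced /t/.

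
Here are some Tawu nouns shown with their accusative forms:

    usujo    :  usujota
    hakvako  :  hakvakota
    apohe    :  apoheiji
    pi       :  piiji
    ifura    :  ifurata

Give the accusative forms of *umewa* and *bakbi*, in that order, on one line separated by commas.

umewata, bakbiiji

Looking at the last vowel of each stem: -iji when the last vowel of the stem is a front vowel (*apohe*, *pi*); -ta when the last vowel of the stem is a back vowel (*usujo*, *hakvako*, *ifura*).
Since the last vowel of *umewa* is /a/ (a back vowel), it takes -ta, giving *umewata*.
*bakbi*: last vowel = /i/, a front vowel → -iji → *bakbiiji*.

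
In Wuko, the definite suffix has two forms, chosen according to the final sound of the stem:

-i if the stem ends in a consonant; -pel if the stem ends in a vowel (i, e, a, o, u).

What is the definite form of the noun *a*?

apel

Since the final sound of *a* is /a/ (a vowel), it takes -pel, giving *apel*.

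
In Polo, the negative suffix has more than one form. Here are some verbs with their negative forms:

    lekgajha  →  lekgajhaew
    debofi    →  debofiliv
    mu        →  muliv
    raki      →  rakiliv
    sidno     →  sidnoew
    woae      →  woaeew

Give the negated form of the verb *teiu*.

The pattern is height harmony: -liv when the last vowel of the stem is a high vowel (*debofi*, *mu*, *raki*); -ew when the last vowel of the stem is a non-high vowel (*lekgajha*, *sidno*, *woae*).
Since the last vowel of *teiu* is /u/ (a high vowel), it takes -liv, giving *teiuliv*.

teiuliv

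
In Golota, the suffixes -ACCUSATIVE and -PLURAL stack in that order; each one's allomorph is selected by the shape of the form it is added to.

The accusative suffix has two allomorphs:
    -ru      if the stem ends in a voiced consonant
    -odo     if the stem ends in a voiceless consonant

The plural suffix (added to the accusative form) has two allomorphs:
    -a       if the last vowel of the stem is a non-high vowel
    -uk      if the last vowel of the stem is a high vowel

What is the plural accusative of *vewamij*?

vewamijruuk

The final consonant of *vewamij* is /j/, which is voiced, so the accusative suffix is -ru, giving *vewamijru*.
Since the last vowel of the accusative form *vewamijru* is /u/ (a high vowel), it takes -uk, giving *vewamijruuk*.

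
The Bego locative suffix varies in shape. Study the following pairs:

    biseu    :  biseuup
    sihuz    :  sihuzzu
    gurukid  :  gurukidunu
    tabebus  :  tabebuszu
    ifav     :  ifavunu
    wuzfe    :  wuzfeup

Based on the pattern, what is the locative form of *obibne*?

The pattern is sibilance of the final sound: -zu when the stem ends in a sibilant (*sihuz*, *tabebus*); -unu when the stem ends in a non-sibilant consonant (*gurukid*, *ifav*); -up when the stem ends in a vowel (*biseu*, *wuzfe*).
Since the final sound of *obibne* is /e/ (a vowel), it takes -up, giving *obibneup*.

obibneup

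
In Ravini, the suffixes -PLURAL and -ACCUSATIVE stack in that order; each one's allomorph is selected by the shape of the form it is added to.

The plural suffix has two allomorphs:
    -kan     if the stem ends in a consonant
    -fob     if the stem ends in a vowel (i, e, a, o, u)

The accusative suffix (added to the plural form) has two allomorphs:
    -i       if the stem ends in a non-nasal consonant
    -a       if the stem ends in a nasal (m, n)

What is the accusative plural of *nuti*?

nutifobi

The final sound of *nuti* is /i/, which is a vowel, so the plural suffix is -fob, giving *nutifob*.
The plural form *nutifob* — final consonant /b/ (non-nasal) → -i → *nutifobi*.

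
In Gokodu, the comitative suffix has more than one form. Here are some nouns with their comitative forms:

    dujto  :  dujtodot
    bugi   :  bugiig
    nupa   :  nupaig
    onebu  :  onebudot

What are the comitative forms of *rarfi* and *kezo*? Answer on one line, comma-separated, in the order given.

rarfiig, kezodot

The alternation tracks the last vowel of the stem — -dot when the last vowel of the stem is a rounded vowel (*dujto*, *onebu*); -ig when the last vowel of the stem is an unrounded vowel (*bugi*, *nupa*).
Since the last vowel of *rarfi* is /i/ (an unrounded vowel), it takes -ig, giving *rarfiig*.
Since the last vowel of *kezo* is /o/ (a rounded vowel), it takes -dot, giving *kezodot*.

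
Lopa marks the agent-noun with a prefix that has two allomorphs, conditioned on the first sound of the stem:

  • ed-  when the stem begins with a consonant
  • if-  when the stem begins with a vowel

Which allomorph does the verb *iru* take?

if-

The first sound of *iru* is /i/, which is a vowel, so the prefix is if-.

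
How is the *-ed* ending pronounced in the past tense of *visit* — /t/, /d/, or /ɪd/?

/ɪd/

The stem *visit* ends in /t/ or /d/.
The -ed suffix is realized as /ɪd/ after /t, d/; as /t/ after other voiceless consonants; and as /d/ after other voiced sounds.
So -ed on *visit* is pronounced /ɪd/.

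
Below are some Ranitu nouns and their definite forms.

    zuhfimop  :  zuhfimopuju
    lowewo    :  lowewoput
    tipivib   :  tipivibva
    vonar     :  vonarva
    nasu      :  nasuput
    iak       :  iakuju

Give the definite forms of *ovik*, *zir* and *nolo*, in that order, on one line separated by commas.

ovikuju, zirva, noloput

The pattern is voicing of the final sound: -uju when the stem ends in a voiceless consonant (*zuhfimop*, *iak*); -va when the stem ends in a voiced consonant (*tipivib*, *vonar*); -put when the stem ends in a vowel (*lowewo*, *nasu*).
*ovik* — final sound /k/ (a voiceless consonant) → -uju → *ovikuju*.
The final sound of *zir* is /r/, which is a voiced consonant, so the suffix is -va, giving *zirva*.
*nolo* — final sound /o/ (a vowel) → -put → *noloput*.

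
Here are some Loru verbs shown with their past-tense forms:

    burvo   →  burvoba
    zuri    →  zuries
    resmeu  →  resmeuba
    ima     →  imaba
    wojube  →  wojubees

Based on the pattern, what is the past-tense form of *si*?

sies

The pattern is front/back vowel harmony: -es when the last vowel of the stem is a front vowel (*zuri*, *wojube*); -ba when the last vowel of the stem is a back vowel (*burvo*, *resmeu*, *ima*).
The last vowel of *si* is /i/, which is a front vowel, so the suffix is -es, giving *sies*.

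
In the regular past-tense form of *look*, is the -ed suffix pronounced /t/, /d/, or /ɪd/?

The stem *look* ends in a voiceless consonant other than /t/.
The -ed suffix is realized as /ɪd/ after /t, d/; as /t/ after other voiceless consonants; and as /d/ after other voiced sounds.
So -ed on *look* is pronounced /t/.

/t/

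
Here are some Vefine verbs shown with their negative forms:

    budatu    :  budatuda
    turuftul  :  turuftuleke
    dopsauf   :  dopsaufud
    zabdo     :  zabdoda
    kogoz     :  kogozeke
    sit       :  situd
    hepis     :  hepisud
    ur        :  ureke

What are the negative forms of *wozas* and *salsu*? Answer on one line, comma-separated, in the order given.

wozasud, salsuda

The suffix is conditioned by the final sound: -ud when the stem ends in a voiceless consonant (*dopsauf*, *sit*, *hepis*); -eke when the stem ends in a voiced consonant (*turuftul*, *kogoz*, *ur*); -da when the stem ends in a vowel (*budatu*, *zabdo*).
*wozas*: final sound = /s/, a voiceless consonant → -ud → *wozasud*.
*salsu*: final sound = /u/, a vowel → -da → *salsuda*.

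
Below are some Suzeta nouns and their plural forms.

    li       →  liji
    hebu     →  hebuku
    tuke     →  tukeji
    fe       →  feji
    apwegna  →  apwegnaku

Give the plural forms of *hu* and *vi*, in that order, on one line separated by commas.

Looking at the last vowel of each stem: -ji when the last vowel of the stem is a front vowel (*li*, *tuke*, *fe*); -ku when the last vowel of the stem is a back vowel (*hebu*, *apwegna*).
Since the last vowel of *hu* is /u/ (a back vowel), it takes -ku, giving *huku*.
*vi* — last vowel /i/ (a front vowel) → -ji → *viji*.

huku, viji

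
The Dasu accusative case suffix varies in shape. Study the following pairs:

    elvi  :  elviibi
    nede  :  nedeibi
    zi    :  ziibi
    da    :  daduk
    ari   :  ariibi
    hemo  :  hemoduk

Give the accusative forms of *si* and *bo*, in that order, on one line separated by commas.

siibi, boduk

The suffix is conditioned by the last vowel: -ibi when the last vowel of the stem is a front vowel (*elvi*, *nede*, *zi*, *ari*); -duk when the last vowel of the stem is a back vowel (*da*, *hemo*).
Since the last vowel of *si* is /i/ (a front vowel), it takes -ibi, giving *siibi*.
The last vowel of *bo* is /o/, which is a back vowel, so the suffix is -duk, giving *boduk*.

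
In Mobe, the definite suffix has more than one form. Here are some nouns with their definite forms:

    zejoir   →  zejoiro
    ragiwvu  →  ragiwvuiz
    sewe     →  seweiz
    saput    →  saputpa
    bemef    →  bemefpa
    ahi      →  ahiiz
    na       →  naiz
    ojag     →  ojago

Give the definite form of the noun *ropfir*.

ropfiro

The pattern is voicing of the final sound: -pa when the stem ends in a voiceless consonant (*saput*, *bemef*); -o when the stem ends in a voiced consonant (*zejoir*, *ojag*); -iz when the stem ends in a vowel (*ragiwvu*, *sewe*, *ahi*, *na*).
Since the final sound of *ropfir* is /r/ (a voiced consonant), it takes -o, giving *ropfiro*.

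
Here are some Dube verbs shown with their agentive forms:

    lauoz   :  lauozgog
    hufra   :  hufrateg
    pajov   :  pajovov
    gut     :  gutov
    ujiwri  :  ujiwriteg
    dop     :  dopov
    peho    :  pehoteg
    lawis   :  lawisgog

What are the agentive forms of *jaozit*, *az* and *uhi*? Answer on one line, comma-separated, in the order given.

jaozitov, azgog, uhiteg

The pattern is sibilance of the final sound: -gog when the stem ends in a sibilant (*lauoz*, *lawis*); -ov when the stem ends in a non-sibilant consonant (*pajov*, *gut*, *dop*); -teg when the stem ends in a vowel (*hufra*, *ujiwri*, *peho*).
*jaozit* — final sound /t/ (a non-sibilant consonant) → -ov → *jaozitov*.
The final sound of *az* is /z/, which is a sibilant, so the suffix is -gog, giving *azgog*.
*uhi*: final sound = /i/, a vowel → -teg → *uhiteg*.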